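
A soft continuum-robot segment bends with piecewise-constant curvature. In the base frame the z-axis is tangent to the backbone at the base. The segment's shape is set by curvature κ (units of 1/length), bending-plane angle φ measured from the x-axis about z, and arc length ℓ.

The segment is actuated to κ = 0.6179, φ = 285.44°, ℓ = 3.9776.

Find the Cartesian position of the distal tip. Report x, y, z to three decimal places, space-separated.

θ = κ·ℓ = 0.6179 × 3.9776 = 2.45776 rad
ρ = (1 − cos θ)/κ = (1 − -0.77516)/0.6179 = 2.87289
z = sin θ / κ = 0.63177/0.6179 = 1.02245
x = ρ cos φ = 2.87289 × cos(285.44°) = 0.76485
y = ρ sin φ = 2.87289 × sin(285.44°) = -2.76920

0.765 -2.769 1.022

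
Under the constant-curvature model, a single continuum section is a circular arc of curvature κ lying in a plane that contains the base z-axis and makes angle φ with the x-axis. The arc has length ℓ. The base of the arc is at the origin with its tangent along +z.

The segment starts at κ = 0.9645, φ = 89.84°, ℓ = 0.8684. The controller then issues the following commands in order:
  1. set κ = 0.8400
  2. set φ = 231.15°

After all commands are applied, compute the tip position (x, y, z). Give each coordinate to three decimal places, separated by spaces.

initial: κ=0.9645, φ=89.84°, ℓ=0.8684
cmd 1: set κ=0.8400 → (κ,φ,ℓ)=(0.8400,89.84°,0.8684) → tip=(0.0008,0.3029,0.7934)
cmd 2: set φ=231.15° → (κ,φ,ℓ)=(0.8400,231.15°,0.8684) → tip=(-0.1900,-0.2359,0.7934)

-0.190 -0.236 0.793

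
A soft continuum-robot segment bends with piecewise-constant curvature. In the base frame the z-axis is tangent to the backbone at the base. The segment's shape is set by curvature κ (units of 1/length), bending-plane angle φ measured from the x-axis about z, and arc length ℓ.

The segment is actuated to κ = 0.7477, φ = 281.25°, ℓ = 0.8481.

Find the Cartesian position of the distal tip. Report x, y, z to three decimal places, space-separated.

0.051 -0.255 0.792

θ = κ·ℓ = 0.7477 × 0.8481 = 0.63412 rad
ρ = (1 − cos θ)/κ = (1 − 0.80559)/0.7477 = 0.26001
z = sin θ / κ = 0.59247/0.7477 = 0.79239
x = ρ cos φ = 0.26001 × cos(281.25°) = 0.05073
y = ρ sin φ = 0.26001 × sin(281.25°) = -0.25501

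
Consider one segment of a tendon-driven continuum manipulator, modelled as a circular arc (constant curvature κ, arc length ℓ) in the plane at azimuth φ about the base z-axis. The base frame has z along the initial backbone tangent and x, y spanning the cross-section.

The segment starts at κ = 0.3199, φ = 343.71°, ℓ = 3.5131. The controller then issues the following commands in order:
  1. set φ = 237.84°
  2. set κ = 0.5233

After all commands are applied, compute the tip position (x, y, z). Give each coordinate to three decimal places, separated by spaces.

initial: κ=0.3199, φ=343.71°, ℓ=3.5131
cmd 1: set φ=237.84° → (κ,φ,ℓ)=(0.3199,237.84°,3.5131) → tip=(-0.9447,-1.5025,2.8189)
cmd 2: set κ=0.5233 → (κ,φ,ℓ)=(0.5233,237.84°,3.5131) → tip=(-1.2861,-2.0455,1.8429)

-1.286 -2.046 1.843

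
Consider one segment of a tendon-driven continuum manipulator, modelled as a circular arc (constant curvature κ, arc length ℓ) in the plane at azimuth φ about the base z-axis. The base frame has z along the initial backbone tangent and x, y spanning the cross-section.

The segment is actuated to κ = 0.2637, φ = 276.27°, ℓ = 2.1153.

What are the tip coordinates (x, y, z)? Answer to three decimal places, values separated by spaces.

0.063 -0.571 2.007

θ = κ·ℓ = 0.2637 × 2.1153 = 0.55780 rad
ρ = (1 − cos θ)/κ = (1 − 0.84842)/0.2637 = 0.57482
z = sin θ / κ = 0.52932/0.2637 = 2.00730
x = ρ cos φ = 0.57482 × cos(276.27°) = 0.06278
y = ρ sin φ = 0.57482 × sin(276.27°) = -0.57138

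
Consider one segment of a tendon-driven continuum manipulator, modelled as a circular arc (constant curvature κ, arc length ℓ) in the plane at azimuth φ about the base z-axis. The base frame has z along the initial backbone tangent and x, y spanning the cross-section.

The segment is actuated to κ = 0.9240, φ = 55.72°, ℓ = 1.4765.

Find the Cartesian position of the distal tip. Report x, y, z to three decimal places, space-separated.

θ = κ·ℓ = 0.9240 × 1.4765 = 1.36429 rad
ρ = (1 − cos θ)/κ = (1 − 0.20505)/0.9240 = 0.86034
z = sin θ / κ = 0.97875/0.9240 = 1.05926
x = ρ cos φ = 0.86034 × cos(55.72°) = 0.48458
y = ρ sin φ = 0.86034 × sin(55.72°) = 0.71089

0.485 0.711 1.059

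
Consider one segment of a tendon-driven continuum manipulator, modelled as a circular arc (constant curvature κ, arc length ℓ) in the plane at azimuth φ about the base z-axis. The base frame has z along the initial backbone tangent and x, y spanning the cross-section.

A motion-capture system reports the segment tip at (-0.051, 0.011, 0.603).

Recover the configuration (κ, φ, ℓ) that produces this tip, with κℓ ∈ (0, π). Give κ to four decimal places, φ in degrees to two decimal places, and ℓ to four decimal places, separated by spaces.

ρ = √(x²+y²) = √(-0.051² + 0.011²) = 0.05217
φ = atan2(y, x) mod 360° = atan2(0.011, -0.051) = 167.8285°
|p|² = ρ² + z² = 0.05217² + 0.603² = 0.36633
κ = 2ρ / |p|² = 2×0.05217 / 0.36633 = 0.28484
θ = 2·atan2(ρ, z) = 2·atan2(0.05217, 0.603) = 0.17261 rad
ℓ = θ/κ = 0.17261/0.28484 = 0.60600

0.2848 167.83 0.6060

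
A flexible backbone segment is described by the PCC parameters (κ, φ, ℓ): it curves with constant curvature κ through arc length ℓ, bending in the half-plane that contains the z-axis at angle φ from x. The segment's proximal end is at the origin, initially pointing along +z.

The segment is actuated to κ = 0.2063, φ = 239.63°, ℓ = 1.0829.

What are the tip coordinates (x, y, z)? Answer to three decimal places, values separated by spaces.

-0.061 -0.104 1.074

θ = κ·ℓ = 0.2063 × 1.0829 = 0.22340 rad
ρ = (1 − cos θ)/κ = (1 − 0.97515)/0.2063 = 0.12046
z = sin θ / κ = 0.22155/0.2063 = 1.07391
x = ρ cos φ = 0.12046 × cos(239.63°) = -0.06090
y = ρ sin φ = 0.12046 × sin(239.63°) = -0.10393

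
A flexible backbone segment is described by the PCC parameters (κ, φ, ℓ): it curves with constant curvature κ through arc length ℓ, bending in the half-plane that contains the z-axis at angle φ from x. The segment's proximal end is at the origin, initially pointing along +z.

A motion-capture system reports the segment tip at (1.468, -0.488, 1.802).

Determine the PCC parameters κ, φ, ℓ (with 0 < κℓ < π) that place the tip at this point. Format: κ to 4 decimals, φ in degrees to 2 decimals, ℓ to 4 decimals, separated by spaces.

ρ = √(x²+y²) = √(1.468² + -0.488²) = 1.54699
φ = atan2(y, x) mod 360° = atan2(-0.488, 1.468) = 341.6119°
|p|² = ρ² + z² = 1.54699² + 1.802² = 5.64037
κ = 2ρ / |p|² = 2×1.54699 / 5.64037 = 0.54854
θ = 2·atan2(ρ, z) = 2·atan2(1.54699, 1.802) = 1.41880 rad
ℓ = θ/κ = 1.41880/0.54854 = 2.58649

0.5485 341.61 2.5865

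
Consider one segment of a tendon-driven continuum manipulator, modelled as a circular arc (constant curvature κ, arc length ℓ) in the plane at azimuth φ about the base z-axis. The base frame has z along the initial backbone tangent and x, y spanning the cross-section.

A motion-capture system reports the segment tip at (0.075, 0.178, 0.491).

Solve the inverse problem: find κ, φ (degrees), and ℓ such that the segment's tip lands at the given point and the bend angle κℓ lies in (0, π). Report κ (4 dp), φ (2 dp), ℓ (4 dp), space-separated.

1.3877 67.15 0.5402

ρ = √(x²+y²) = √(0.075² + 0.178²) = 0.19316
φ = atan2(y, x) mod 360° = atan2(0.178, 0.075) = 67.1520°
|p|² = ρ² + z² = 0.19316² + 0.491² = 0.27839
κ = 2ρ / |p|² = 2×0.19316 / 0.27839 = 1.38766
θ = 2·atan2(ρ, z) = 2·atan2(0.19316, 0.491) = 0.74959 rad
ℓ = θ/κ = 0.74959/1.38766 = 0.54019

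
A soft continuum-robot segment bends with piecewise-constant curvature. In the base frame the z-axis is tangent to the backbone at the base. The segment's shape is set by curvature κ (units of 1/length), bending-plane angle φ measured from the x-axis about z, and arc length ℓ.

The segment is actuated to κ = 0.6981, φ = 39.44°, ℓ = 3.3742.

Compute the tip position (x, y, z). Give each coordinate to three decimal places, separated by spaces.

θ = κ·ℓ = 0.6981 × 3.3742 = 2.35553 rad
ρ = (1 − cos θ)/κ = (1 − -0.70664)/0.6981 = 2.44469
z = sin θ / κ = 0.70758/0.6981 = 1.01358
x = ρ cos φ = 2.44469 × cos(39.44°) = 1.88801
y = ρ sin φ = 2.44469 × sin(39.44°) = 1.55304

1.888 1.553 1.014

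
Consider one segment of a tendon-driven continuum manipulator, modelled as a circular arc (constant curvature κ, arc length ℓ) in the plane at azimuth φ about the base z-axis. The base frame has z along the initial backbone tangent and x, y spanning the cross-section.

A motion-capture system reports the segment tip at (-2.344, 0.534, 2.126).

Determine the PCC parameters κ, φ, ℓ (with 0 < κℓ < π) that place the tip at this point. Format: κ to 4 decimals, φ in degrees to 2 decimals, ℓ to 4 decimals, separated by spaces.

ρ = √(x²+y²) = √(-2.344² + 0.534²) = 2.40406
φ = atan2(y, x) mod 360° = atan2(0.534, -2.344) = 167.1662°
|p|² = ρ² + z² = 2.40406² + 2.126² = 10.29937
κ = 2ρ / |p|² = 2×2.40406 / 10.29937 = 0.46684
θ = 2·atan2(ρ, z) = 2·atan2(2.40406, 2.126) = 1.69340 rad
ℓ = θ/κ = 1.69340/0.46684 = 3.62741

0.4668 167.17 3.6274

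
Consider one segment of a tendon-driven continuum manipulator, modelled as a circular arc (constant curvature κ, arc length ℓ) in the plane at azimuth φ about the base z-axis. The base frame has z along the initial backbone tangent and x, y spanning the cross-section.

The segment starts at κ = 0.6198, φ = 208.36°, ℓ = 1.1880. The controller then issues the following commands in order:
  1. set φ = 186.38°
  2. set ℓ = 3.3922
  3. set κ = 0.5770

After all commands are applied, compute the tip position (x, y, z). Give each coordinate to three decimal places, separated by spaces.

initial: κ=0.6198, φ=208.36°, ℓ=1.1880
cmd 1: set φ=186.38° → (κ,φ,ℓ)=(0.6198,186.38°,1.1880) → tip=(-0.4154,-0.0464,1.0835)
cmd 2: set ℓ=3.3922 → (κ,φ,ℓ)=(0.6198,186.38°,3.3922) → tip=(-2.4164,-0.2702,1.3907)
cmd 3: set κ=0.5770 → (κ,φ,ℓ)=(0.5770,186.38°,3.3922) → tip=(-2.3716,-0.2652,1.6053)

-2.372 -0.265 1.605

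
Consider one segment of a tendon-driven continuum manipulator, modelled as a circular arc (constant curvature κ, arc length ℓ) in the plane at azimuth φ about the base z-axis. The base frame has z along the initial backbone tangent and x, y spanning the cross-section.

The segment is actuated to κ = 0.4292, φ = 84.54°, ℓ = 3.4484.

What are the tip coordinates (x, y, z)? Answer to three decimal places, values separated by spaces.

0.202 2.109 2.320

θ = κ·ℓ = 0.4292 × 3.4484 = 1.48005 rad
ρ = (1 − cos θ)/κ = (1 − 0.09062)/0.4292 = 2.11878
z = sin θ / κ = 0.99589/0.4292 = 2.32033
x = ρ cos φ = 2.11878 × cos(84.54°) = 0.20160
y = ρ sin φ = 2.11878 × sin(84.54°) = 2.10917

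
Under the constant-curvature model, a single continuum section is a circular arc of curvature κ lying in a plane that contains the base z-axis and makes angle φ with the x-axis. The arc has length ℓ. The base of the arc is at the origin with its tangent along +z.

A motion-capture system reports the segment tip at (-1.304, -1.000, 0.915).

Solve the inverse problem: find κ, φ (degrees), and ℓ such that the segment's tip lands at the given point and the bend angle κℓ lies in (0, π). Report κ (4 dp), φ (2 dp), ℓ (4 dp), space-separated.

ρ = √(x²+y²) = √(-1.304² + -1.000²) = 1.64329
φ = atan2(y, x) mod 360° = atan2(-1.000, -1.304) = 217.4836°
|p|² = ρ² + z² = 1.64329² + 0.915² = 3.53764
κ = 2ρ / |p|² = 2×1.64329 / 3.53764 = 0.92903
θ = 2·atan2(ρ, z) = 2·atan2(1.64329, 0.915) = 2.12548 rad
ℓ = θ/κ = 2.12548/0.92903 = 2.28784

0.9290 217.48 2.2878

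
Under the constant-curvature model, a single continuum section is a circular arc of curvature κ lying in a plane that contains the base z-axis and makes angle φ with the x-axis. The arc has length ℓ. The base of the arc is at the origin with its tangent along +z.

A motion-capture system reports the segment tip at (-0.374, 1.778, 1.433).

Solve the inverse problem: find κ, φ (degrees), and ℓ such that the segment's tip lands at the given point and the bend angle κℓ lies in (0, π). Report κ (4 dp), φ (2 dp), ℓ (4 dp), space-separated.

0.6786 101.88 2.6612

ρ = √(x²+y²) = √(-0.374² + 1.778²) = 1.81691
φ = atan2(y, x) mod 360° = atan2(1.778, -0.374) = 101.8789°
|p|² = ρ² + z² = 1.81691² + 1.433² = 5.35465
κ = 2ρ / |p|² = 2×1.81691 / 5.35465 = 0.67863
θ = 2·atan2(ρ, z) = 2·atan2(1.81691, 1.433) = 1.80597 rad
ℓ = θ/κ = 1.80597/0.67863 = 2.66120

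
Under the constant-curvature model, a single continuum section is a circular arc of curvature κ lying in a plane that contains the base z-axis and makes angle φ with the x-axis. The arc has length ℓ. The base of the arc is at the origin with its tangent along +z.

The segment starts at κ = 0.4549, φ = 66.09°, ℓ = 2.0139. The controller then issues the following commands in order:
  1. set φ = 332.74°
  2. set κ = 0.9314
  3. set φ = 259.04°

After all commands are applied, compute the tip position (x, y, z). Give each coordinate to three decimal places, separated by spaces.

initial: κ=0.4549, φ=66.09°, ℓ=2.0139
cmd 1: set φ=332.74° → (κ,φ,ℓ)=(0.4549,332.74°,2.0139) → tip=(0.7643,-0.3938,1.7438)
cmd 2: set κ=0.9314 → (κ,φ,ℓ)=(0.9314,332.74°,2.0139) → tip=(1.2410,-0.6394,1.0241)
cmd 3: set φ=259.04° → (κ,φ,ℓ)=(0.9314,259.04°,2.0139) → tip=(-0.2654,-1.3705,1.0241)

-0.265 -1.371 1.024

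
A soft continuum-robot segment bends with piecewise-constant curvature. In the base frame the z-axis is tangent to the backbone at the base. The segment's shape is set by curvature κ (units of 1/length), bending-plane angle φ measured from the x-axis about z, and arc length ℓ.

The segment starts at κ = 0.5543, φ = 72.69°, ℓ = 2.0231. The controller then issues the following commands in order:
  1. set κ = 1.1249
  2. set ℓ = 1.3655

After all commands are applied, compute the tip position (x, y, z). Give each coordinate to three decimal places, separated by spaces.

0.255 0.819 0.888

initial: κ=0.5543, φ=72.69°, ℓ=2.0231
cmd 1: set κ=1.1249 → (κ,φ,ℓ)=(1.1249,72.69°,2.0231) → tip=(0.4359,1.3987,0.6771)
cmd 2: set ℓ=1.3655 → (κ,φ,ℓ)=(1.1249,72.69°,1.3655) → tip=(0.2553,0.8192,0.8884)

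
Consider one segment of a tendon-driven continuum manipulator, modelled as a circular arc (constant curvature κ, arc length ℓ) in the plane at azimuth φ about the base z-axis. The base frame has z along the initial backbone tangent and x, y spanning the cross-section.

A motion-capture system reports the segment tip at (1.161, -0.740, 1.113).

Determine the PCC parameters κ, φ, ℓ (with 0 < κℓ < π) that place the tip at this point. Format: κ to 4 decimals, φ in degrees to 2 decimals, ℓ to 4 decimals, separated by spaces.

0.8785 327.49 2.0283

ρ = √(x²+y²) = √(1.161² + -0.740²) = 1.37678
φ = atan2(y, x) mod 360° = atan2(-0.740, 1.161) = 327.4873°
|p|² = ρ² + z² = 1.37678² + 1.113² = 3.13429
κ = 2ρ / |p|² = 2×1.37678 / 3.13429 = 0.87853
θ = 2·atan2(ρ, z) = 2·atan2(1.37678, 1.113) = 1.78190 rad
ℓ = θ/κ = 1.78190/0.87853 = 2.02828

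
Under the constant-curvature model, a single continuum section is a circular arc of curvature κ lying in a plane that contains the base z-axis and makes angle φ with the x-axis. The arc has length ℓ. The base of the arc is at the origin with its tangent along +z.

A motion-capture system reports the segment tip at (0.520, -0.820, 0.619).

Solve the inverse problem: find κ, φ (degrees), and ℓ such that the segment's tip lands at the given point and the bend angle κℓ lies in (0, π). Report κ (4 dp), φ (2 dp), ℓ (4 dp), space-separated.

ρ = √(x²+y²) = √(0.520² + -0.820²) = 0.97098
φ = atan2(y, x) mod 360° = atan2(-0.820, 0.520) = 302.3807°
|p|² = ρ² + z² = 0.97098² + 0.619² = 1.32596
κ = 2ρ / |p|² = 2×0.97098 / 1.32596 = 1.46457
θ = 2·atan2(ρ, z) = 2·atan2(0.97098, 0.619) = 2.00652 rad
ℓ = θ/κ = 2.00652/1.46457 = 1.37004

1.4646 302.38 1.3700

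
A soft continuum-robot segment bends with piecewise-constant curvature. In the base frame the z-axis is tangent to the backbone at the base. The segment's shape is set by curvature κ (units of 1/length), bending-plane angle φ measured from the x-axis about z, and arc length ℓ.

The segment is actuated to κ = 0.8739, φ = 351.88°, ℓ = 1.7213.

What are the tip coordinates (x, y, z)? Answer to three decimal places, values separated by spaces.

θ = κ·ℓ = 0.8739 × 1.7213 = 1.50424 rad
ρ = (1 − cos θ)/κ = (1 − 0.06650)/0.8739 = 1.06820
z = sin θ / κ = 0.99779/0.8739 = 1.14176
x = ρ cos φ = 1.06820 × cos(351.88°) = 1.05749
y = ρ sin φ = 1.06820 × sin(351.88°) = -0.15088

1.057 -0.151 1.142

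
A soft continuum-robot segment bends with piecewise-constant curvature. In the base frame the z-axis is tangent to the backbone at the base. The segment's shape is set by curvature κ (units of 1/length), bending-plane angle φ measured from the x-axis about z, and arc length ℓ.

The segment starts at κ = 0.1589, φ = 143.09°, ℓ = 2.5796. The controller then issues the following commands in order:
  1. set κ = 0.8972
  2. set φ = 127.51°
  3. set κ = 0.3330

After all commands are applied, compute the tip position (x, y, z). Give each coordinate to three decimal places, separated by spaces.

initial: κ=0.1589, φ=143.09°, ℓ=2.5796
cmd 1: set κ=0.8972 → (κ,φ,ℓ)=(0.8972,143.09°,2.5796) → tip=(-1.4945,1.1225,0.8204)
cmd 2: set φ=127.51° → (κ,φ,ℓ)=(0.8972,127.51°,2.5796) → tip=(-1.1381,1.4827,0.8204)
cmd 3: set κ=0.3330 → (κ,φ,ℓ)=(0.3330,127.51°,2.5796) → tip=(-0.6342,0.8261,2.2739)

-0.634 0.826 2.274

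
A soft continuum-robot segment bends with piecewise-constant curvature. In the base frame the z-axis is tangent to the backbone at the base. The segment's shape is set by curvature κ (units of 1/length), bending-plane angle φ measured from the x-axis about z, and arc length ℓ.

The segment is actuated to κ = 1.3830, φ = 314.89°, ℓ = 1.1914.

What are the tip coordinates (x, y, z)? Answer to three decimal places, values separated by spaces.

θ = κ·ℓ = 1.3830 × 1.1914 = 1.64771 rad
ρ = (1 − cos θ)/κ = (1 − -0.07683)/1.3830 = 0.77862
z = sin θ / κ = 0.99704/1.3830 = 0.72093
x = ρ cos φ = 0.77862 × cos(314.89°) = 0.54951
y = ρ sin φ = 0.77862 × sin(314.89°) = -0.55162

0.550 -0.552 0.721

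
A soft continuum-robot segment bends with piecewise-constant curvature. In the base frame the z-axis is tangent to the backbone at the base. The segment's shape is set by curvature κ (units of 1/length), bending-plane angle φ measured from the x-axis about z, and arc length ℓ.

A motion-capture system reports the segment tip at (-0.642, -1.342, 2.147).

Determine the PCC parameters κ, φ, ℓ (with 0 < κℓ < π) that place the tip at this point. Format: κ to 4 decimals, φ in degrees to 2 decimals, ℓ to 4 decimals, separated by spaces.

ρ = √(x²+y²) = √(-0.642² + -1.342²) = 1.48766
φ = atan2(y, x) mod 360° = atan2(-1.342, -0.642) = 244.4340°
|p|² = ρ² + z² = 1.48766² + 2.147² = 6.82274
κ = 2ρ / |p|² = 2×1.48766 / 6.82274 = 0.43609
θ = 2·atan2(ρ, z) = 2·atan2(1.48766, 2.147) = 1.21189 rad
ℓ = θ/κ = 1.21189/0.43609 = 2.77900

0.4361 244.43 2.7790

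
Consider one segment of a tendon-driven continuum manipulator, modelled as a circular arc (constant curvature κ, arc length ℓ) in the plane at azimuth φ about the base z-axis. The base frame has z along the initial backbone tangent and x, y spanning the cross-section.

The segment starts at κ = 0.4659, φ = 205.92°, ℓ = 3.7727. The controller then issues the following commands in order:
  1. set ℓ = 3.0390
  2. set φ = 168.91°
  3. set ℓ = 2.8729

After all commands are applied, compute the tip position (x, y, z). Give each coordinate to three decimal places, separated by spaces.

initial: κ=0.4659, φ=205.92°, ℓ=3.7727
cmd 1: set ℓ=3.0390 → (κ,φ,ℓ)=(0.4659,205.92°,3.0390) → tip=(-1.6326,-0.7934,2.1207)
cmd 2: set φ=168.91° → (κ,φ,ℓ)=(0.4659,168.91°,3.0390) → tip=(-1.7813,0.3492,2.1207)
cmd 3: set ℓ=2.8729 → (κ,φ,ℓ)=(0.4659,168.91°,2.8729) → tip=(-1.6214,0.3178,2.0887)

-1.621 0.318 2.089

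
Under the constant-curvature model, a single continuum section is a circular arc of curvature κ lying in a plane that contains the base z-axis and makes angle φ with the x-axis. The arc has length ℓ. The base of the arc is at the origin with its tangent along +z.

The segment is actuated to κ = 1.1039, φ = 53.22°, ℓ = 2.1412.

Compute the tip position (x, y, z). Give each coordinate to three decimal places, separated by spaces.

θ = κ·ℓ = 1.1039 × 2.1412 = 2.36367 rad
ρ = (1 − cos θ)/κ = (1 − -0.71237)/1.1039 = 1.55120
z = sin θ / κ = 0.70180/1.1039 = 0.63575
x = ρ cos φ = 1.55120 × cos(53.22°) = 0.92877
y = ρ sin φ = 1.55120 × sin(53.22°) = 1.24242

0.929 1.242 0.636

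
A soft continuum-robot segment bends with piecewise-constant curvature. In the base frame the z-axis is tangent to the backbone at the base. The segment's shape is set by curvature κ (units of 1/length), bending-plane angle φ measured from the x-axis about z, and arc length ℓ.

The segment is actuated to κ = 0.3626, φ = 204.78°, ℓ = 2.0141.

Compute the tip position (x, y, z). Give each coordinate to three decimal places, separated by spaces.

-0.639 -0.295 1.840

θ = κ·ℓ = 0.3626 × 2.0141 = 0.73031 rad
ρ = (1 − cos θ)/κ = (1 − 0.74497)/0.3626 = 0.70335
z = sin θ / κ = 0.66710/0.3626 = 1.83978
x = ρ cos φ = 0.70335 × cos(204.78°) = -0.63859
y = ρ sin φ = 0.70335 × sin(204.78°) = -0.29480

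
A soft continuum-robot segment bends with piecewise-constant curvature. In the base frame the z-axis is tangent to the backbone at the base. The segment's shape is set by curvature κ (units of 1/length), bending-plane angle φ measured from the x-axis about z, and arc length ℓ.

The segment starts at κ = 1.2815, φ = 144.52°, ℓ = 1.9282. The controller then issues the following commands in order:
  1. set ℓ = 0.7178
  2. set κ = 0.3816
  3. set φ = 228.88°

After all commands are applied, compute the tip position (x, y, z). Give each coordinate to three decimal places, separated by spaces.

initial: κ=1.2815, φ=144.52°, ℓ=1.9282
cmd 1: set ℓ=0.7178 → (κ,φ,ℓ)=(1.2815,144.52°,0.7178) → tip=(-0.2504,0.1785,0.6208)
cmd 2: set κ=0.3816 → (κ,φ,ℓ)=(0.3816,144.52°,0.7178) → tip=(-0.0796,0.0567,0.7089)
cmd 3: set φ=228.88° → (κ,φ,ℓ)=(0.3816,228.88°,0.7178) → tip=(-0.0642,-0.0736,0.7089)

-0.064 -0.074 0.709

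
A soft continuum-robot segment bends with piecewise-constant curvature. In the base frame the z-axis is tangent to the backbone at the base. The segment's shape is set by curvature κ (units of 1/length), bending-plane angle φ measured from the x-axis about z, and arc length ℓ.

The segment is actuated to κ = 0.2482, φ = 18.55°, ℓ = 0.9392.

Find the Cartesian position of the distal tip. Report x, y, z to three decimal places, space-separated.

0.103 0.035 0.931

θ = κ·ℓ = 0.2482 × 0.9392 = 0.23311 rad
ρ = (1 − cos θ)/κ = (1 − 0.97295)/0.2482 = 0.10897
z = sin θ / κ = 0.23100/0.2482 = 0.93072
x = ρ cos φ = 0.10897 × cos(18.55°) = 0.10331
y = ρ sin φ = 0.10897 × sin(18.55°) = 0.03467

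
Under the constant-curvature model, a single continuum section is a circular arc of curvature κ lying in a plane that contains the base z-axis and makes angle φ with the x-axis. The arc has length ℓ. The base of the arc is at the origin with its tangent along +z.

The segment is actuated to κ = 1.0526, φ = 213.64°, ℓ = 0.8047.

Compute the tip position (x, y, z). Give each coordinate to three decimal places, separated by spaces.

-0.267 -0.178 0.712

θ = κ·ℓ = 1.0526 × 0.8047 = 0.84703 rad
ρ = (1 − cos θ)/κ = (1 − 0.66221)/1.0526 = 0.32091
z = sin θ / κ = 0.74932/1.0526 = 0.71187
x = ρ cos φ = 0.32091 × cos(213.64°) = -0.26717
y = ρ sin φ = 0.32091 × sin(213.64°) = -0.17777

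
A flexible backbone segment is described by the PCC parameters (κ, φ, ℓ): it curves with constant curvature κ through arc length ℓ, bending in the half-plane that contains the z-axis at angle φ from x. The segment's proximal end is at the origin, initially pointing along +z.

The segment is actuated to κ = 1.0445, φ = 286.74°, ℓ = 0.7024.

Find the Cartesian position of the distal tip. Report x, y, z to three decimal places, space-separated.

θ = κ·ℓ = 1.0445 × 0.7024 = 0.73366 rad
ρ = (1 − cos θ)/κ = (1 − 0.74273)/1.0445 = 0.24631
z = sin θ / κ = 0.66959/1.0445 = 0.64106
x = ρ cos φ = 0.24631 × cos(286.74°) = 0.07094
y = ρ sin φ = 0.24631 × sin(286.74°) = -0.23587

0.071 -0.236 0.641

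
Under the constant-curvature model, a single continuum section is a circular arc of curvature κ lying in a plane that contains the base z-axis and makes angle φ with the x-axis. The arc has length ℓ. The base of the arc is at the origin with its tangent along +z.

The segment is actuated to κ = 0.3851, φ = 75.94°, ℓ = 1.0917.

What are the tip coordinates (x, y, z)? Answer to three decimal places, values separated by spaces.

θ = κ·ℓ = 0.3851 × 1.0917 = 0.42041 rad
ρ = (1 − cos θ)/κ = (1 − 0.91292)/0.3851 = 0.22612
z = sin θ / κ = 0.40814/0.3851 = 1.05982
x = ρ cos φ = 0.22612 × cos(75.94°) = 0.05493
y = ρ sin φ = 0.22612 × sin(75.94°) = 0.21935

0.055 0.219 1.060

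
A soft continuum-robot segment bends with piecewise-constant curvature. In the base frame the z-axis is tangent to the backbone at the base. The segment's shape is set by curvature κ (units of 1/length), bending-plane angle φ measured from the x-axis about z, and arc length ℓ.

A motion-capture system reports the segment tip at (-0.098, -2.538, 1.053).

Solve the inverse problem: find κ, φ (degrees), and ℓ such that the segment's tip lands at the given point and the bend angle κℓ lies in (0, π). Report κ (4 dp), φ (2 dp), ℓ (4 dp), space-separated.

0.6719 267.79 3.5056

ρ = √(x²+y²) = √(-0.098² + -2.538²) = 2.53989
φ = atan2(y, x) mod 360° = atan2(-2.538, -0.098) = 267.7887°
|p|² = ρ² + z² = 2.53989² + 1.053² = 7.55986
κ = 2ρ / |p|² = 2×2.53989 / 7.55986 = 0.67194
θ = 2·atan2(ρ, z) = 2·atan2(2.53989, 1.053) = 2.35556 rad
ℓ = θ/κ = 2.35556/0.67194 = 3.50560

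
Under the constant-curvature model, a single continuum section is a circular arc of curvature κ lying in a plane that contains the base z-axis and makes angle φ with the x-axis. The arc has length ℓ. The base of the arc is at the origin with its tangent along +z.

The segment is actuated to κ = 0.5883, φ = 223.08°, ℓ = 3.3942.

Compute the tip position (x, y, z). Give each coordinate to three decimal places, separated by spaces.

-1.755 -1.641 1.548

θ = κ·ℓ = 0.5883 × 3.3942 = 1.99681 rad
ρ = (1 − cos θ)/κ = (1 − -0.41324)/0.5883 = 2.40225
z = sin θ / κ = 0.91062/0.5883 = 1.54789
x = ρ cos φ = 2.40225 × cos(223.08°) = -1.75460
y = ρ sin φ = 2.40225 × sin(223.08°) = -1.64078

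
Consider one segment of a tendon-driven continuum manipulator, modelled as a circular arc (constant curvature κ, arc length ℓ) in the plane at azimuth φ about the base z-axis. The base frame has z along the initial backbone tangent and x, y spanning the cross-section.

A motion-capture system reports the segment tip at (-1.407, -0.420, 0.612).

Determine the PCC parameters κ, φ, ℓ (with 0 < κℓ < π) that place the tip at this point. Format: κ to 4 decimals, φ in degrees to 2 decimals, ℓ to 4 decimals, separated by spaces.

ρ = √(x²+y²) = √(-1.407² + -0.420²) = 1.46835
φ = atan2(y, x) mod 360° = atan2(-0.420, -1.407) = 196.6208°
|p|² = ρ² + z² = 1.46835² + 0.612² = 2.53059
κ = 2ρ / |p|² = 2×1.46835 / 2.53059 = 1.16048
θ = 2·atan2(ρ, z) = 2·atan2(1.46835, 0.612) = 2.35179 rad
ℓ = θ/κ = 2.35179/1.16048 = 2.02657

1.1605 196.62 2.0266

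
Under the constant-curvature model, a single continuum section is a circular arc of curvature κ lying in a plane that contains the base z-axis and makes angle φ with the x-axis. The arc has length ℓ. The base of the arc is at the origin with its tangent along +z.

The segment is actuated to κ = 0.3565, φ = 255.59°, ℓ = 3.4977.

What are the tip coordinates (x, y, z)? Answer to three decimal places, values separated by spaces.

θ = κ·ℓ = 0.3565 × 3.4977 = 1.24693 rad
ρ = (1 − cos θ)/κ = (1 − 0.31823)/0.3565 = 1.91239
z = sin θ / κ = 0.94801/0.3565 = 2.65922
x = ρ cos φ = 1.91239 × cos(255.59°) = -0.47591
y = ρ sin φ = 1.91239 × sin(255.59°) = -1.85222

-0.476 -1.852 2.659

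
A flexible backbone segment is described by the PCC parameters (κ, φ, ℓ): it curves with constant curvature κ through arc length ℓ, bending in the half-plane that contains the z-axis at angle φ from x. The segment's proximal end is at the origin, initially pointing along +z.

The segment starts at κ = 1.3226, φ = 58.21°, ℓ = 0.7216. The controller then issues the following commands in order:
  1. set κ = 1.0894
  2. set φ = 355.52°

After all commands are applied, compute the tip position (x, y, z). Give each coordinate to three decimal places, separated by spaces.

initial: κ=1.3226, φ=58.21°, ℓ=0.7216
cmd 1: set κ=1.0894 → (κ,φ,ℓ)=(1.0894,58.21°,0.7216) → tip=(0.1419,0.2289,0.6495)
cmd 2: set φ=355.52° → (κ,φ,ℓ)=(1.0894,355.52°,0.7216) → tip=(0.2685,-0.0210,0.6495)

0.268 -0.021 0.650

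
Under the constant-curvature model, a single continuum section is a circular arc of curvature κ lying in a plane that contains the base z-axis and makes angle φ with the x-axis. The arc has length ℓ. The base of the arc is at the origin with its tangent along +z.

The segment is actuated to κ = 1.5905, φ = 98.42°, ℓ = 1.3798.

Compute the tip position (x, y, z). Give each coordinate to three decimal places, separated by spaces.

θ = κ·ℓ = 1.5905 × 1.3798 = 2.19457 rad
ρ = (1 − cos θ)/κ = (1 − -0.58410)/1.5905 = 0.99598
z = sin θ / κ = 0.81168/1.5905 = 0.51033
x = ρ cos φ = 0.99598 × cos(98.42°) = -0.14584
y = ρ sin φ = 0.99598 × sin(98.42°) = 0.98524

-0.146 0.985 0.510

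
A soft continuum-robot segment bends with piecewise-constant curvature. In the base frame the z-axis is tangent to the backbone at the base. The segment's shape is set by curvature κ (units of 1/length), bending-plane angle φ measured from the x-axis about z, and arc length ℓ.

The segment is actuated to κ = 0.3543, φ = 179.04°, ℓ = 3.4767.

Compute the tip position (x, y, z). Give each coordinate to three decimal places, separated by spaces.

θ = κ·ℓ = 0.3543 × 3.4767 = 1.23179 rad
ρ = (1 − cos θ)/κ = (1 − 0.33255)/0.3543 = 1.88387
z = sin θ / κ = 0.94309/0.3543 = 2.66183
x = ρ cos φ = 1.88387 × cos(179.04°) = -1.88360
y = ρ sin φ = 1.88387 × sin(179.04°) = 0.03156

-1.884 0.032 2.662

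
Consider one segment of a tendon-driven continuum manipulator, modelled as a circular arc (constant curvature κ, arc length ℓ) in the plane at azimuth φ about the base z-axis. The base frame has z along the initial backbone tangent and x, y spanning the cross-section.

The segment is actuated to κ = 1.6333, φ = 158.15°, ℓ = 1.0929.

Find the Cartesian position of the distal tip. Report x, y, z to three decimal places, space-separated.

θ = κ·ℓ = 1.6333 × 1.0929 = 1.78503 rad
ρ = (1 − cos θ)/κ = (1 − -0.21260)/1.6333 = 0.74242
z = sin θ / κ = 0.97714/1.6333 = 0.59826
x = ρ cos φ = 0.74242 × cos(158.15°) = -0.68909
y = ρ sin φ = 0.74242 × sin(158.15°) = 0.27631

-0.689 0.276 0.598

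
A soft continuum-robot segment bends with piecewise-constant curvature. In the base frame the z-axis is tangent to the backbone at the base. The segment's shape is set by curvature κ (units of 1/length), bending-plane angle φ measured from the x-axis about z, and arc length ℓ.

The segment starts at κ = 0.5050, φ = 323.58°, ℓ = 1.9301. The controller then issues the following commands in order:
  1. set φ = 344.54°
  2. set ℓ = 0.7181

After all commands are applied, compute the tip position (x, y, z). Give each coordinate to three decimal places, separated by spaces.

0.124 -0.034 0.702

initial: κ=0.5050, φ=323.58°, ℓ=1.9301
cmd 1: set φ=344.54° → (κ,φ,ℓ)=(0.5050,344.54°,1.9301) → tip=(0.8371,-0.2315,1.6387)
cmd 2: set ℓ=0.7181 → (κ,φ,ℓ)=(0.5050,344.54°,0.7181) → tip=(0.1241,-0.0343,0.7025)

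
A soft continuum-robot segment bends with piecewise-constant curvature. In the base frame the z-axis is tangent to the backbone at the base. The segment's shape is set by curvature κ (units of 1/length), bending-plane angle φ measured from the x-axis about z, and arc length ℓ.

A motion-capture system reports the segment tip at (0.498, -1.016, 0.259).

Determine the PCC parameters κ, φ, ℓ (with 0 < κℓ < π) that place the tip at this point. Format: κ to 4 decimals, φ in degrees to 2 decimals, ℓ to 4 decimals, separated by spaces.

1.6796 296.11 1.6025

ρ = √(x²+y²) = √(0.498² + -1.016²) = 1.13149
φ = atan2(y, x) mod 360° = atan2(-1.016, 0.498) = 296.1121°
|p|² = ρ² + z² = 1.13149² + 0.259² = 1.34734
κ = 2ρ / |p|² = 2×1.13149 / 1.34734 = 1.67958
θ = 2·atan2(ρ, z) = 2·atan2(1.13149, 0.259) = 2.69154 rad
ℓ = θ/κ = 2.69154/1.67958 = 1.60251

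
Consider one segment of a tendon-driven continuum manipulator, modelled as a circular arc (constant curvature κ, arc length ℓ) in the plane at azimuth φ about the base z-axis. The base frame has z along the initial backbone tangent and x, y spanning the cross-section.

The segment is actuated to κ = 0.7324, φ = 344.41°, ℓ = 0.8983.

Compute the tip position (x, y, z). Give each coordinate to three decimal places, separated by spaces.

θ = κ·ℓ = 0.7324 × 0.8983 = 0.65791 rad
ρ = (1 − cos θ)/κ = (1 − 0.79127)/0.7324 = 0.28500
z = sin θ / κ = 0.61147/0.7324 = 0.83488
x = ρ cos φ = 0.28500 × cos(344.41°) = 0.27451
y = ρ sin φ = 0.28500 × sin(344.41°) = -0.07659

0.275 -0.077 0.835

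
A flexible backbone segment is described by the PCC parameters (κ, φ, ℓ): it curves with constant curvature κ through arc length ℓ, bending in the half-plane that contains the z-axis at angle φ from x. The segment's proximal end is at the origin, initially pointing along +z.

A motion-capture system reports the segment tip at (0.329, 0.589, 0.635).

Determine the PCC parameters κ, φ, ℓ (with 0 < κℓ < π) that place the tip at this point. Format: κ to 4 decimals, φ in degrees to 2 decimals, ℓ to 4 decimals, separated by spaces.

ρ = √(x²+y²) = √(0.329² + 0.589²) = 0.67466
φ = atan2(y, x) mod 360° = atan2(0.589, 0.329) = 60.8134°
|p|² = ρ² + z² = 0.67466² + 0.635² = 0.85839
κ = 2ρ / |p|² = 2×0.67466 / 0.85839 = 1.57192
θ = 2·atan2(ρ, z) = 2·atan2(0.67466, 0.635) = 1.63134 rad
ℓ = θ/κ = 1.63134/1.57192 = 1.03780

1.5719 60.81 1.0378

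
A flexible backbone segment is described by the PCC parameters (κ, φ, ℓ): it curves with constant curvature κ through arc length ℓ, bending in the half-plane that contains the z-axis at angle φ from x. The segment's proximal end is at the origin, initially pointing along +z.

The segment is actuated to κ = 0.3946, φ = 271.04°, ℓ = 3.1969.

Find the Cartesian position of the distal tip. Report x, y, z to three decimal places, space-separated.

θ = κ·ℓ = 0.3946 × 3.1969 = 1.26150 rad
ρ = (1 − cos θ)/κ = (1 − 0.30439)/0.3946 = 1.76282
z = sin θ / κ = 0.95255/0.3946 = 2.41396
x = ρ cos φ = 1.76282 × cos(271.04°) = 0.03200
y = ρ sin φ = 1.76282 × sin(271.04°) = -1.76253

0.032 -1.763 2.414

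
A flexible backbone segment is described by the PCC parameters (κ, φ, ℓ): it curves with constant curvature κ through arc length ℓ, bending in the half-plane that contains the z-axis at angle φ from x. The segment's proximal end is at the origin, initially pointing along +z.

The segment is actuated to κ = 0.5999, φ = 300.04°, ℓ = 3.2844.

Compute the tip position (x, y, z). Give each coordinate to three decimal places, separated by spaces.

1.159 -2.004 1.536

θ = κ·ℓ = 0.5999 × 3.2844 = 1.97031 rad
ρ = (1 − cos θ)/κ = (1 − -0.38897)/0.5999 = 2.31534
z = sin θ / κ = 0.92125/0.5999 = 1.53567
x = ρ cos φ = 2.31534 × cos(300.04°) = 1.15907
y = ρ sin φ = 2.31534 × sin(300.04°) = -2.00433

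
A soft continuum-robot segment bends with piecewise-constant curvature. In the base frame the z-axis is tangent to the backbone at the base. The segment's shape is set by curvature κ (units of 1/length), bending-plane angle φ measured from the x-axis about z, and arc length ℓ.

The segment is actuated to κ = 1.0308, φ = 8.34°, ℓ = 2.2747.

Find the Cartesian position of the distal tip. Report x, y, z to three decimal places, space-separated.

θ = κ·ℓ = 1.0308 × 2.2747 = 2.34476 rad
ρ = (1 − cos θ)/κ = (1 − -0.69898)/1.0308 = 1.64821
z = sin θ / κ = 0.71515/1.0308 = 0.69378
x = ρ cos φ = 1.64821 × cos(8.34°) = 1.63078
y = ρ sin φ = 1.64821 × sin(8.34°) = 0.23907

1.631 0.239 0.694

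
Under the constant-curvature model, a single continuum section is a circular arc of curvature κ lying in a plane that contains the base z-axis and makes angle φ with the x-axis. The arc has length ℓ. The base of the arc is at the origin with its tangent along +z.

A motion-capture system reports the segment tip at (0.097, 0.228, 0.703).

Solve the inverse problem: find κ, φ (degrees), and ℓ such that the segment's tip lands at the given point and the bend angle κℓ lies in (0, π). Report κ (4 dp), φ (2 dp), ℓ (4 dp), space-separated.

ρ = √(x²+y²) = √(0.097² + 0.228²) = 0.24778
φ = atan2(y, x) mod 360° = atan2(0.228, 0.097) = 66.9532°
|p|² = ρ² + z² = 0.24778² + 0.703² = 0.55560
κ = 2ρ / |p|² = 2×0.24778 / 0.55560 = 0.89192
θ = 2·atan2(ρ, z) = 2·atan2(0.24778, 0.703) = 0.67772 rad
ℓ = θ/κ = 0.67772/0.89192 = 0.75985

0.8919 66.95 0.7598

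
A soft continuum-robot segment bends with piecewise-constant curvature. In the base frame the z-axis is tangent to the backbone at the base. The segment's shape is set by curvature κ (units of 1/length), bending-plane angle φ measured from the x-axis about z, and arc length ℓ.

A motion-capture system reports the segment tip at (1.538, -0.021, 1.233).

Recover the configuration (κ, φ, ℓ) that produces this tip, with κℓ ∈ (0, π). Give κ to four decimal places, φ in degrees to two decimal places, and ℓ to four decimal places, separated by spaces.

0.7916 359.22 2.2614

ρ = √(x²+y²) = √(1.538² + -0.021²) = 1.53814
φ = atan2(y, x) mod 360° = atan2(-0.021, 1.538) = 359.2177°
|p|² = ρ² + z² = 1.53814² + 1.233² = 3.88617
κ = 2ρ / |p|² = 2×1.53814 / 3.88617 = 0.79160
θ = 2·atan2(ρ, z) = 2·atan2(1.53814, 1.233) = 1.79014 rad
ℓ = θ/κ = 1.79014/0.79160 = 2.26143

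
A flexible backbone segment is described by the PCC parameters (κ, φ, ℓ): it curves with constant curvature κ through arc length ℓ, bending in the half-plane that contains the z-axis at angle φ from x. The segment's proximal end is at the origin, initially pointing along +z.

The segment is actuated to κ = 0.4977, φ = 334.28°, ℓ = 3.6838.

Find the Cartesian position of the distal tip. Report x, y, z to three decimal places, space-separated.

2.280 -1.098 1.940

θ = κ·ℓ = 0.4977 × 3.6838 = 1.83343 rad
ρ = (1 − cos θ)/κ = (1 − -0.25962)/0.4977 = 2.53089
z = sin θ / κ = 0.96571/0.4977 = 1.94035
x = ρ cos φ = 2.53089 × cos(334.28°) = 2.28014
y = ρ sin φ = 2.53089 × sin(334.28°) = -1.09834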